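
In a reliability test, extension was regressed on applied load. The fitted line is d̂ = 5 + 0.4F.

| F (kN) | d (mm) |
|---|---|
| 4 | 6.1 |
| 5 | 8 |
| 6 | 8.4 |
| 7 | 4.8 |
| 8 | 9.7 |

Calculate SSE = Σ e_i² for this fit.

SSE = 13.5

F=4: d̂ = 5 + 0.4·4 = 6.6; e = 6.1 − 6.6 = -0.5
F=5: d̂ = 5 + 0.4·5 = 7; e = 8 − 7 = 1
F=6: d̂ = 5 + 0.4·6 = 7.4; e = 8.4 − 7.4 = 1
F=7: d̂ = 5 + 0.4·7 = 7.8; e = 4.8 − 7.8 = -3
F=8: d̂ = 5 + 0.4·8 = 8.2; e = 9.7 − 8.2 = 1.5
SSE = 0.25 + 1 + 1 + 9 + 2.25 = 13.5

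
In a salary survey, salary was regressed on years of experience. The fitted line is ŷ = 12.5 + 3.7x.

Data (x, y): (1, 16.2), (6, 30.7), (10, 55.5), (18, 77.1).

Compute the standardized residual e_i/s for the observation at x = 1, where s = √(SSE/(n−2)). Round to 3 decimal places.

0.000

x=1: ŷ = 12.5 + 3.7·1 = 16.2; e = 16.2 − 16.2 = 0
x=6: ŷ = 12.5 + 3.7·6 = 34.7; e = 30.7 − 34.7 = -4
x=10: ŷ = 12.5 + 3.7·10 = 49.5; e = 55.5 − 49.5 = 6
x=18: ŷ = 12.5 + 3.7·18 = 79.1; e = 77.1 − 79.1 = -2
SSE = 0 + 16 + 36 + 4 = 56
s = √(56/2) = 5.2915
e/s = 0 / 5.2915 = 0.000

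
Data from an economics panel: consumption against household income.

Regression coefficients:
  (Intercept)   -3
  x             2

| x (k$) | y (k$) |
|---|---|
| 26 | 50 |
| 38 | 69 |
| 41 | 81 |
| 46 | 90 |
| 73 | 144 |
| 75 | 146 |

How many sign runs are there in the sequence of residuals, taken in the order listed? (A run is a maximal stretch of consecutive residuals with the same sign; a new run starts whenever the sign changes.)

4 runs

x=26: ŷ = -3 + 2·26 = 49; e = 50 − 49 = 1
x=38: ŷ = -3 + 2·38 = 73; e = 69 − 73 = -4
x=41: ŷ = -3 + 2·41 = 79; e = 81 − 79 = 2
x=46: ŷ = -3 + 2·46 = 89; e = 90 − 89 = 1
x=73: ŷ = -3 + 2·73 = 143; e = 144 − 143 = 1
x=75: ŷ = -3 + 2·75 = 147; e = 146 − 147 = -1
Signs: + − + + + −
Runs: +×1, −×1, +×3, −×1 → 4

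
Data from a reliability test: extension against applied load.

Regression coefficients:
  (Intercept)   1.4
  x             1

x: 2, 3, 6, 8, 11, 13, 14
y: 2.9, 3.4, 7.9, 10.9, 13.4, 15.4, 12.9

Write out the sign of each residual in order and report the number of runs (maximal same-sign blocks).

3 runs

x=2: ŷ = 1.4 + 2 = 3.4; e = 2.9 − 3.4 = -0.5
x=3: ŷ = 1.4 + 3 = 4.4; e = 3.4 − 4.4 = -1
x=6: ŷ = 1.4 + 6 = 7.4; e = 7.9 − 7.4 = 0.5
x=8: ŷ = 1.4 + 8 = 9.4; e = 10.9 − 9.4 = 1.5
x=11: ŷ = 1.4 + 11 = 12.4; e = 13.4 − 12.4 = 1
x=13: ŷ = 1.4 + 13 = 14.4; e = 15.4 − 14.4 = 1
x=14: ŷ = 1.4 + 14 = 15.4; e = 12.9 − 15.4 = -2.5
Signs: − − + + + + −
Runs: −×2, +×4, −×1 → 3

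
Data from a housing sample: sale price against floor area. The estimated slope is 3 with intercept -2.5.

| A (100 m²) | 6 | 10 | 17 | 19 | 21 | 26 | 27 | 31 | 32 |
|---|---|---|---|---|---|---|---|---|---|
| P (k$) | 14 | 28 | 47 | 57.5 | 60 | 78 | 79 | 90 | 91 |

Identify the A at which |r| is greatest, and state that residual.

A = 19, r = 3

A=6: ŷ = -2.5 + 3·6 = 15.5; r = 14 − 15.5 = -1.5
A=10: ŷ = -2.5 + 3·10 = 27.5; r = 28 − 27.5 = 0.5
A=17: ŷ = -2.5 + 3·17 = 48.5; r = 47 − 48.5 = -1.5
A=19: ŷ = -2.5 + 3·19 = 54.5; r = 57.5 − 54.5 = 3
A=21: ŷ = -2.5 + 3·21 = 60.5; r = 60 − 60.5 = -0.5
A=26: ŷ = -2.5 + 3·26 = 75.5; r = 78 − 75.5 = 2.5
A=27: ŷ = -2.5 + 3·27 = 78.5; r = 79 − 78.5 = 0.5
A=31: ŷ = -2.5 + 3·31 = 90.5; r = 90 − 90.5 = -0.5
A=32: ŷ = -2.5 + 3·32 = 93.5; r = 91 − 93.5 = -2.5
Largest |r| is 3 at A = 19, residual 3.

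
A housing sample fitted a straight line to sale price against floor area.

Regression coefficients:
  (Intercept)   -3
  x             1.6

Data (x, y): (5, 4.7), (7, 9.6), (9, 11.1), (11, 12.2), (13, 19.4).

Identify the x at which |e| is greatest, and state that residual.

x=5: ŷ = -3 + 1.6·5 = 5; e = 4.7 − 5 = -0.3
x=7: ŷ = -3 + 1.6·7 = 8.2; e = 9.6 − 8.2 = 1.4
x=9: ŷ = -3 + 1.6·9 = 11.4; e = 11.1 − 11.4 = -0.3
x=11: ŷ = -3 + 1.6·11 = 14.6; e = 12.2 − 14.6 = -2.4
x=13: ŷ = -3 + 1.6·13 = 17.8; e = 19.4 − 17.8 = 1.6
Largest |e| is 2.4 at x = 11, residual -2.4.

x = 11, e = -2.4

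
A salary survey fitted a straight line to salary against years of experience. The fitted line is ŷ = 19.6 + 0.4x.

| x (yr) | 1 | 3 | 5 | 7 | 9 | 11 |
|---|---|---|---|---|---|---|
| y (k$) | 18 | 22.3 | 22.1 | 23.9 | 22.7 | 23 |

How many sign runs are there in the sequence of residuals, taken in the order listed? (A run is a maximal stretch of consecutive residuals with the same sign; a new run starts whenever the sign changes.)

3 runs

x=1: ŷ = 19.6 + 0.4·1 = 20; e = 18 − 20 = -2
x=3: ŷ = 19.6 + 0.4·3 = 20.8; e = 22.3 − 20.8 = 1.5
x=5: ŷ = 19.6 + 0.4·5 = 21.6; e = 22.1 − 21.6 = 0.5
x=7: ŷ = 19.6 + 0.4·7 = 22.4; e = 23.9 − 22.4 = 1.5
x=9: ŷ = 19.6 + 0.4·9 = 23.2; e = 22.7 − 23.2 = -0.5
x=11: ŷ = 19.6 + 0.4·11 = 24; e = 23 − 24 = -1
Signs: − + + + − −
Runs: −×1, +×3, −×2 → 3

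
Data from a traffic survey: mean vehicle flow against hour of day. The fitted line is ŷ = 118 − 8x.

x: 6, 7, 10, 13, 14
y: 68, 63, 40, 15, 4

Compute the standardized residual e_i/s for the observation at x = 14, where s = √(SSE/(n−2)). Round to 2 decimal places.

-0.93

x=6: ŷ = 118 − 8·6 = 70; e = 68 − 70 = -2
x=7: ŷ = 118 − 8·7 = 62; e = 63 − 62 = 1
x=10: ŷ = 118 − 8·10 = 38; e = 40 − 38 = 2
x=13: ŷ = 118 − 8·13 = 14; e = 15 − 14 = 1
x=14: ŷ = 118 − 8·14 = 6; e = 4 − 6 = -2
SSE = 4 + 1 + 4 + 1 + 4 = 14
s = √(14/3) = 2.16025
e/s = -2 / 2.16025 = -0.93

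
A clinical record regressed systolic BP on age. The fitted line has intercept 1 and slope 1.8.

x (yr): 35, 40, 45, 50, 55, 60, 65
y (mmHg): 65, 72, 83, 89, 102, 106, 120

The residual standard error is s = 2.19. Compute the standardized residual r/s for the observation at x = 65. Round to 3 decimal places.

ŷ = 1 + 1.8·65 = 118
r = 120 − 118 = 2
r/s = 2 / 2.19 = 0.913

0.913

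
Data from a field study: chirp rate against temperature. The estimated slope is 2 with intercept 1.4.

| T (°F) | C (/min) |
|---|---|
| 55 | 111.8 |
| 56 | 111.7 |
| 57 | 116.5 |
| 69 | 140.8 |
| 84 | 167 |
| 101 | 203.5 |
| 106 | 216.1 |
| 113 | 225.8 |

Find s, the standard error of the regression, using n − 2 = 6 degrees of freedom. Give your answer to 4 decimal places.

T=55: ŷ = 1.4 + 2·55 = 111.4; e = 111.8 − 111.4 = 0.4
T=56: ŷ = 1.4 + 2·56 = 113.4; e = 111.7 − 113.4 = -1.7
T=57: ŷ = 1.4 + 2·57 = 115.4; e = 116.5 − 115.4 = 1.1
T=69: ŷ = 1.4 + 2·69 = 139.4; e = 140.8 − 139.4 = 1.4
T=84: ŷ = 1.4 + 2·84 = 169.4; e = 167 − 169.4 = -2.4
T=101: ŷ = 1.4 + 2·101 = 203.4; e = 203.5 − 203.4 = 0.1
T=106: ŷ = 1.4 + 2·106 = 213.4; e = 216.1 − 213.4 = 2.7
T=113: ŷ = 1.4 + 2·113 = 227.4; e = 225.8 − 227.4 = -1.6
SSE = 0.16 + 2.89 + 1.21 + 1.96 + 5.76 + 0.01 + 7.29 + 2.56 = 21.84
s = √(21.84/6) = √3.64 ≈ 1.9079

s = 1.9079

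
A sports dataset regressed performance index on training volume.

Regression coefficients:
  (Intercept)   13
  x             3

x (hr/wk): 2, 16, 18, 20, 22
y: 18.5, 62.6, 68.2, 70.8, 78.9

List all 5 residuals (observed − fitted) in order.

x=2: ŷ = 13 + 3·2 = 19; e = 18.5 − 19 = -0.5
x=16: ŷ = 13 + 3·16 = 61; e = 62.6 − 61 = 1.6
x=18: ŷ = 13 + 3·18 = 67; e = 68.2 − 67 = 1.2
x=20: ŷ = 13 + 3·20 = 73; e = 70.8 − 73 = -2.2
x=22: ŷ = 13 + 3·22 = 79; e = 78.9 − 79 = -0.1

-0.5, 1.6, 1.2, -2.2, -0.1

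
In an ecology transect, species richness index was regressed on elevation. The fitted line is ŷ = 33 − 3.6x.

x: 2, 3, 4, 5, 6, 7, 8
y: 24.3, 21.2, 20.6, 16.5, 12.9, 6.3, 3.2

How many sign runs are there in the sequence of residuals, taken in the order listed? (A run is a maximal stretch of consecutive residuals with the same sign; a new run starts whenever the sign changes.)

3 runs

x=2: ŷ = 33 − 3.6·2 = 25.8; r = 24.3 − 25.8 = -1.5
x=3: ŷ = 33 − 3.6·3 = 22.2; r = 21.2 − 22.2 = -1
x=4: ŷ = 33 − 3.6·4 = 18.6; r = 20.6 − 18.6 = 2
x=5: ŷ = 33 − 3.6·5 = 15; r = 16.5 − 15 = 1.5
x=6: ŷ = 33 − 3.6·6 = 11.4; r = 12.9 − 11.4 = 1.5
x=7: ŷ = 33 − 3.6·7 = 7.8; r = 6.3 − 7.8 = -1.5
x=8: ŷ = 33 − 3.6·8 = 4.2; r = 3.2 − 4.2 = -1
Signs: − − + + + − −
Runs: −×2, +×3, −×2 → 3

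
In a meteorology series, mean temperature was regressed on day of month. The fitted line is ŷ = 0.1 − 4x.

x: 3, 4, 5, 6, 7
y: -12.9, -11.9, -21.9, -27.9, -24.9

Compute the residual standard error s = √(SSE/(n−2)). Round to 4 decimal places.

s = 3.9158

x=3: ŷ = 0.1 − 4·3 = -11.9; r = -12.9 − (-11.9) = -1
x=4: ŷ = 0.1 − 4·4 = -15.9; r = -11.9 − (-15.9) = 4
x=5: ŷ = 0.1 − 4·5 = -19.9; r = -21.9 − (-19.9) = -2
x=6: ŷ = 0.1 − 4·6 = -23.9; r = -27.9 − (-23.9) = -4
x=7: ŷ = 0.1 − 4·7 = -27.9; r = -24.9 − (-27.9) = 3
SSE = 1 + 16 + 4 + 16 + 9 = 46
s = √(46/3) = √15.3333 ≈ 3.9158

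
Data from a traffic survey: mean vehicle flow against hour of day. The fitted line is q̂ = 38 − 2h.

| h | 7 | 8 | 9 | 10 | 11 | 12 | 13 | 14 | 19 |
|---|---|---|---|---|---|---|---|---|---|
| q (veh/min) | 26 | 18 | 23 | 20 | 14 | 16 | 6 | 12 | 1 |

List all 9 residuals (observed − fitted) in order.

2, -4, 3, 2, -2, 2, -6, 2, 1

h=7: q̂ = 38 − 2·7 = 24; r = 26 − 24 = 2
h=8: q̂ = 38 − 2·8 = 22; r = 18 − 22 = -4
h=9: q̂ = 38 − 2·9 = 20; r = 23 − 20 = 3
h=10: q̂ = 38 − 2·10 = 18; r = 20 − 18 = 2
h=11: q̂ = 38 − 2·11 = 16; r = 14 − 16 = -2
h=12: q̂ = 38 − 2·12 = 14; r = 16 − 14 = 2
h=13: q̂ = 38 − 2·13 = 12; r = 6 − 12 = -6
h=14: q̂ = 38 − 2·14 = 10; r = 12 − 10 = 2
h=19: q̂ = 38 − 2·19 = 0; r = 1 − 0 = 1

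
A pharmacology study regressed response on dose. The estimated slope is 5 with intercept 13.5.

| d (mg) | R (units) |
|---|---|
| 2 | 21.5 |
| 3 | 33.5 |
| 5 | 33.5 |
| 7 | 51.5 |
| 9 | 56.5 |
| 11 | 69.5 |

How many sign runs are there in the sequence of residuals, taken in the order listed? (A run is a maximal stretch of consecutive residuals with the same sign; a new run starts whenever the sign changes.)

d=2: ŷ = 13.5 + 5·2 = 23.5; e = 21.5 − 23.5 = -2
d=3: ŷ = 13.5 + 5·3 = 28.5; e = 33.5 − 28.5 = 5
d=5: ŷ = 13.5 + 5·5 = 38.5; e = 33.5 − 38.5 = -5
d=7: ŷ = 13.5 + 5·7 = 48.5; e = 51.5 − 48.5 = 3
d=9: ŷ = 13.5 + 5·9 = 58.5; e = 56.5 − 58.5 = -2
d=11: ŷ = 13.5 + 5·11 = 68.5; e = 69.5 − 68.5 = 1
Signs: − + − + − +
Runs: −×1, +×1, −×1, +×1, −×1, +×1 → 6

6 runs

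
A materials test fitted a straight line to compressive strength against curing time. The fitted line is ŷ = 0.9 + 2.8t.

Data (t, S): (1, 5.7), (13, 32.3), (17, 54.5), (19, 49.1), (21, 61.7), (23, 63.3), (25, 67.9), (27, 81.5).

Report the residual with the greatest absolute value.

t=1: ŷ = 0.9 + 2.8·1 = 3.7; r = 5.7 − 3.7 = 2
t=13: ŷ = 0.9 + 2.8·13 = 37.3; r = 32.3 − 37.3 = -5
t=17: ŷ = 0.9 + 2.8·17 = 48.5; r = 54.5 − 48.5 = 6
t=19: ŷ = 0.9 + 2.8·19 = 54.1; r = 49.1 − 54.1 = -5
t=21: ŷ = 0.9 + 2.8·21 = 59.7; r = 61.7 − 59.7 = 2
t=23: ŷ = 0.9 + 2.8·23 = 65.3; r = 63.3 − 65.3 = -2
t=25: ŷ = 0.9 + 2.8·25 = 70.9; r = 67.9 − 70.9 = -3
t=27: ŷ = 0.9 + 2.8·27 = 76.5; r = 81.5 − 76.5 = 5
Largest |r| is 6 at t = 17, residual 6.

r = 6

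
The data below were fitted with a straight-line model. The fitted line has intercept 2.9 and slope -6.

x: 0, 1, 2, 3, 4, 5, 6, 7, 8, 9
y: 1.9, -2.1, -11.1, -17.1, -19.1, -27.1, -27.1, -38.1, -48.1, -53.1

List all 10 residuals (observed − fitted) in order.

-1, 1, -2, -2, 2, 0, 6, 1, -3, -2

x=0: ŷ = 2.9 − 6·0 = 2.9; e = 1.9 − 2.9 = -1
x=1: ŷ = 2.9 − 6·1 = -3.1; e = -2.1 − (-3.1) = 1
x=2: ŷ = 2.9 − 6·2 = -9.1; e = -11.1 − (-9.1) = -2
x=3: ŷ = 2.9 − 6·3 = -15.1; e = -17.1 − (-15.1) = -2
x=4: ŷ = 2.9 − 6·4 = -21.1; e = -19.1 − (-21.1) = 2
x=5: ŷ = 2.9 − 6·5 = -27.1; e = -27.1 − (-27.1) = 0
x=6: ŷ = 2.9 − 6·6 = -33.1; e = -27.1 − (-33.1) = 6
x=7: ŷ = 2.9 − 6·7 = -39.1; e = -38.1 − (-39.1) = 1
x=8: ŷ = 2.9 − 6·8 = -45.1; e = -48.1 − (-45.1) = -3
x=9: ŷ = 2.9 − 6·9 = -51.1; e = -53.1 − (-51.1) = -2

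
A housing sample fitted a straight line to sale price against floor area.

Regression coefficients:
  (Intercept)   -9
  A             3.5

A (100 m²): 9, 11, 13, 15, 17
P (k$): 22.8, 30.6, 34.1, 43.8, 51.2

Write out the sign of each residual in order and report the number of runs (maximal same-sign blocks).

3 runs

A=9: ŷ = -9 + 3.5·9 = 22.5; r = 22.8 − 22.5 = 0.3
A=11: ŷ = -9 + 3.5·11 = 29.5; r = 30.6 − 29.5 = 1.1
A=13: ŷ = -9 + 3.5·13 = 36.5; r = 34.1 − 36.5 = -2.4
A=15: ŷ = -9 + 3.5·15 = 43.5; r = 43.8 − 43.5 = 0.3
A=17: ŷ = -9 + 3.5·17 = 50.5; r = 51.2 − 50.5 = 0.7
Signs: + + − + +
Runs: +×2, −×1, +×2 → 3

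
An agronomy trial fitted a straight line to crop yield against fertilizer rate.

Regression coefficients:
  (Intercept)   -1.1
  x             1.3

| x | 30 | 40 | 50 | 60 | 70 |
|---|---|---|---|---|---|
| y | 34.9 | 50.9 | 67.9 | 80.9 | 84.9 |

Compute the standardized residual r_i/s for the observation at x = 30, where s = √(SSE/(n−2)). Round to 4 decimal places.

-0.6396

x=30: ŷ = -1.1 + 1.3·30 = 37.9; r = 34.9 − 37.9 = -3
x=40: ŷ = -1.1 + 1.3·40 = 50.9; r = 50.9 − 50.9 = 0
x=50: ŷ = -1.1 + 1.3·50 = 63.9; r = 67.9 − 63.9 = 4
x=60: ŷ = -1.1 + 1.3·60 = 76.9; r = 80.9 − 76.9 = 4
x=70: ŷ = -1.1 + 1.3·70 = 89.9; r = 84.9 − 89.9 = -5
SSE = 9 + 0 + 16 + 16 + 25 = 66
s = √(66/3) = 4.69042
r/s = -3 / 4.69042 = -0.6396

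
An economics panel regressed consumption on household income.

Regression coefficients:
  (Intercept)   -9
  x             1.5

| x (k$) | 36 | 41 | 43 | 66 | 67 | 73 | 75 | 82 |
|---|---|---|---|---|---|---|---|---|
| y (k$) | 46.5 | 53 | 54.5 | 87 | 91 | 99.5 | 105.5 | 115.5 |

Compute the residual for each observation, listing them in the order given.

1.5, 0.5, -1, -3, -0.5, -1, 2, 1.5

x=36: ŷ = -9 + 1.5·36 = 45; e = 46.5 − 45 = 1.5
x=41: ŷ = -9 + 1.5·41 = 52.5; e = 53 − 52.5 = 0.5
x=43: ŷ = -9 + 1.5·43 = 55.5; e = 54.5 − 55.5 = -1
x=66: ŷ = -9 + 1.5·66 = 90; e = 87 − 90 = -3
x=67: ŷ = -9 + 1.5·67 = 91.5; e = 91 − 91.5 = -0.5
x=73: ŷ = -9 + 1.5·73 = 100.5; e = 99.5 − 100.5 = -1
x=75: ŷ = -9 + 1.5·75 = 103.5; e = 105.5 − 103.5 = 2
x=82: ŷ = -9 + 1.5·82 = 114; e = 115.5 − 114 = 1.5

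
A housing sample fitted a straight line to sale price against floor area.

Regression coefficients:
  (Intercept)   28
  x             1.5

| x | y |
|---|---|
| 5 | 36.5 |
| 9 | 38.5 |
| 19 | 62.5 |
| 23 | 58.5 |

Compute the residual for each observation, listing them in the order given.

x=5: ŷ = 28 + 1.5·5 = 35.5; e = 36.5 − 35.5 = 1
x=9: ŷ = 28 + 1.5·9 = 41.5; e = 38.5 − 41.5 = -3
x=19: ŷ = 28 + 1.5·19 = 56.5; e = 62.5 − 56.5 = 6
x=23: ŷ = 28 + 1.5·23 = 62.5; e = 58.5 − 62.5 = -4

1, -3, 6, -4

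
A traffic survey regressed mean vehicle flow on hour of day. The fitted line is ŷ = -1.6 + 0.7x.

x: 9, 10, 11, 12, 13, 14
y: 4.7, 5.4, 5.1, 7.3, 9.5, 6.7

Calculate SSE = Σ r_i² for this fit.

x=9: ŷ = -1.6 + 0.7·9 = 4.7; r = 4.7 − 4.7 = 0
x=10: ŷ = -1.6 + 0.7·10 = 5.4; r = 5.4 − 5.4 = 0
x=11: ŷ = -1.6 + 0.7·11 = 6.1; r = 5.1 − 6.1 = -1
x=12: ŷ = -1.6 + 0.7·12 = 6.8; r = 7.3 − 6.8 = 0.5
x=13: ŷ = -1.6 + 0.7·13 = 7.5; r = 9.5 − 7.5 = 2
x=14: ŷ = -1.6 + 0.7·14 = 8.2; r = 6.7 − 8.2 = -1.5
SSE = 0 + 0 + 1 + 0.25 + 4 + 2.25 = 7.5

SSE = 7.5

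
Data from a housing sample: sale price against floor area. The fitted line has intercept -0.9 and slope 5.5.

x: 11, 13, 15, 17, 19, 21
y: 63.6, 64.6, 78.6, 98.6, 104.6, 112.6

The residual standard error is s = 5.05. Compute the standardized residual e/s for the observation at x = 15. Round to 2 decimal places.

-0.59

ŷ = -0.9 + 5.5·15 = 81.6
e = 78.6 − 81.6 = -3
e/s = -3 / 5.05 = -0.59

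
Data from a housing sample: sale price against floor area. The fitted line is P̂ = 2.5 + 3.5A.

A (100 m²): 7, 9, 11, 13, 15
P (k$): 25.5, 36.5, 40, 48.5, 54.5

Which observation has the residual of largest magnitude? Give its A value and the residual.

A = 9, e = 2.5

A=7: P̂ = 2.5 + 3.5·7 = 27; e = 25.5 − 27 = -1.5
A=9: P̂ = 2.5 + 3.5·9 = 34; e = 36.5 − 34 = 2.5
A=11: P̂ = 2.5 + 3.5·11 = 41; e = 40 − 41 = -1
A=13: P̂ = 2.5 + 3.5·13 = 48; e = 48.5 − 48 = 0.5
A=15: P̂ = 2.5 + 3.5·15 = 55; e = 54.5 − 55 = -0.5
Largest |e| is 2.5 at A = 9, residual 2.5.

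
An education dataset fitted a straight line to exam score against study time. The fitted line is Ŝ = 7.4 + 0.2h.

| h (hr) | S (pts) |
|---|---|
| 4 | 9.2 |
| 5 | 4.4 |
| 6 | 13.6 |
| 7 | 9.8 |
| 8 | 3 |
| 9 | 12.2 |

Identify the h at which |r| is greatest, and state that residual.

h = 8, r = -6

h=4: Ŝ = 7.4 + 0.2·4 = 8.2; r = 9.2 − 8.2 = 1
h=5: Ŝ = 7.4 + 0.2·5 = 8.4; r = 4.4 − 8.4 = -4
h=6: Ŝ = 7.4 + 0.2·6 = 8.6; r = 13.6 − 8.6 = 5
h=7: Ŝ = 7.4 + 0.2·7 = 8.8; r = 9.8 − 8.8 = 1
h=8: Ŝ = 7.4 + 0.2·8 = 9; r = 3 − 9 = -6
h=9: Ŝ = 7.4 + 0.2·9 = 9.2; r = 12.2 − 9.2 = 3
Largest |r| is 6 at h = 8, residual -6.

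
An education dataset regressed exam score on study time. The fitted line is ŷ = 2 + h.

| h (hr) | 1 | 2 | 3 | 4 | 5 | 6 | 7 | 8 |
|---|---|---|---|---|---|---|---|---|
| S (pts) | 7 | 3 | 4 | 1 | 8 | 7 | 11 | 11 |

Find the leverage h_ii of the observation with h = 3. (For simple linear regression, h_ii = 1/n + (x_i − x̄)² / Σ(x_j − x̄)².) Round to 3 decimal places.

h = 0.179

h̄ = (1 + 2 + 3 + 4 + 5 + 6 + 7 + 8)/8 = 4.5
Σ(h − h̄)² = 12.25 + 6.25 + 2.25 + 0.25 + 0.25 + 2.25 + 6.25 + 12.25 = 42
h = 1/8 + (-1.5)²/42 = 0.125 + 0.0535714 = 0.179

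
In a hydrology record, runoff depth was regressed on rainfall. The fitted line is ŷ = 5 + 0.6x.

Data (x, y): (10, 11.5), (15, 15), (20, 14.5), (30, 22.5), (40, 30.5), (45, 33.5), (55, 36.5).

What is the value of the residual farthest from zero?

x=10: ŷ = 5 + 0.6·10 = 11; e = 11.5 − 11 = 0.5
x=15: ŷ = 5 + 0.6·15 = 14; e = 15 − 14 = 1
x=20: ŷ = 5 + 0.6·20 = 17; e = 14.5 − 17 = -2.5
x=30: ŷ = 5 + 0.6·30 = 23; e = 22.5 − 23 = -0.5
x=40: ŷ = 5 + 0.6·40 = 29; e = 30.5 − 29 = 1.5
x=45: ŷ = 5 + 0.6·45 = 32; e = 33.5 − 32 = 1.5
x=55: ŷ = 5 + 0.6·55 = 38; e = 36.5 − 38 = -1.5
Largest |e| is 2.5 at x = 20, residual -2.5.

e = -2.5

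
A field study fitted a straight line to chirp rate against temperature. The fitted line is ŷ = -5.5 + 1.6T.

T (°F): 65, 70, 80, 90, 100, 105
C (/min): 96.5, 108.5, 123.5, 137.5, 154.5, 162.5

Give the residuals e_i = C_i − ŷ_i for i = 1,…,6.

-2, 2, 1, -1, 0, 0

T=65: ŷ = -5.5 + 1.6·65 = 98.5; e = 96.5 − 98.5 = -2
T=70: ŷ = -5.5 + 1.6·70 = 106.5; e = 108.5 − 106.5 = 2
T=80: ŷ = -5.5 + 1.6·80 = 122.5; e = 123.5 − 122.5 = 1
T=90: ŷ = -5.5 + 1.6·90 = 138.5; e = 137.5 − 138.5 = -1
T=100: ŷ = -5.5 + 1.6·100 = 154.5; e = 154.5 − 154.5 = 0
T=105: ŷ = -5.5 + 1.6·105 = 162.5; e = 162.5 − 162.5 = 0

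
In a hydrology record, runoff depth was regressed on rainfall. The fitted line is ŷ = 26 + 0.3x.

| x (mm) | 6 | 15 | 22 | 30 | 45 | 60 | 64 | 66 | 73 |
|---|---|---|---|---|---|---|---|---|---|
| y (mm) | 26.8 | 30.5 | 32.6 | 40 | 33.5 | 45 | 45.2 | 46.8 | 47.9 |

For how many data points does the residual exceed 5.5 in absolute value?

1

x=6: ŷ = 26 + 0.3·6 = 27.8; r = 26.8 − 27.8 = -1
x=15: ŷ = 26 + 0.3·15 = 30.5; r = 30.5 − 30.5 = 0
x=22: ŷ = 26 + 0.3·22 = 32.6; r = 32.6 − 32.6 = 0
x=30: ŷ = 26 + 0.3·30 = 35; r = 40 − 35 = 5
x=45: ŷ = 26 + 0.3·45 = 39.5; r = 33.5 − 39.5 = -6
x=60: ŷ = 26 + 0.3·60 = 44; r = 45 − 44 = 1
x=64: ŷ = 26 + 0.3·64 = 45.2; r = 45.2 − 45.2 = 0
x=66: ŷ = 26 + 0.3·66 = 45.8; r = 46.8 − 45.8 = 1
x=73: ŷ = 26 + 0.3·73 = 47.9; r = 47.9 − 47.9 = 0
|r| > 5.5: x=45 (|r|=6) → 1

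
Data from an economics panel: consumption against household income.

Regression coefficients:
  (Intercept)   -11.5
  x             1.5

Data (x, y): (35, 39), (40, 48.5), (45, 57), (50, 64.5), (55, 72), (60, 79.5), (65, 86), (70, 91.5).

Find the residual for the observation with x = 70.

e = -2

ŷ = -11.5 + 1.5·70 = 93.5
e = 91.5 − 93.5 = -2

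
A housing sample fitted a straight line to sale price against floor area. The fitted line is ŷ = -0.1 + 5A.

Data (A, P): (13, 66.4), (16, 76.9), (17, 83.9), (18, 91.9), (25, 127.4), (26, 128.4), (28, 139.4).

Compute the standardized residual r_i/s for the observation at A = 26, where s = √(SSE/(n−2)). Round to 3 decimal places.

A=13: ŷ = -0.1 + 5·13 = 64.9; r = 66.4 − 64.9 = 1.5
A=16: ŷ = -0.1 + 5·16 = 79.9; r = 76.9 − 79.9 = -3
A=17: ŷ = -0.1 + 5·17 = 84.9; r = 83.9 − 84.9 = -1
A=18: ŷ = -0.1 + 5·18 = 89.9; r = 91.9 − 89.9 = 2
A=25: ŷ = -0.1 + 5·25 = 124.9; r = 127.4 − 124.9 = 2.5
A=26: ŷ = -0.1 + 5·26 = 129.9; r = 128.4 − 129.9 = -1.5
A=28: ŷ = -0.1 + 5·28 = 139.9; r = 139.4 − 139.9 = -0.5
SSE = 2.25 + 9 + 1 + 4 + 6.25 + 2.25 + 0.25 = 25
s = √(25/5) = 2.23607
r/s = -1.5 / 2.23607 = -0.671

-0.671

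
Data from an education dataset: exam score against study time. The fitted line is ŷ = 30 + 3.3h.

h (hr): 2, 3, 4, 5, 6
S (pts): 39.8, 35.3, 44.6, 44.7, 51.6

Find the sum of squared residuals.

h=2: ŷ = 30 + 3.3·2 = 36.6; r = 39.8 − 36.6 = 3.2
h=3: ŷ = 30 + 3.3·3 = 39.9; r = 35.3 − 39.9 = -4.6
h=4: ŷ = 30 + 3.3·4 = 43.2; r = 44.6 − 43.2 = 1.4
h=5: ŷ = 30 + 3.3·5 = 46.5; r = 44.7 − 46.5 = -1.8
h=6: ŷ = 30 + 3.3·6 = 49.8; r = 51.6 − 49.8 = 1.8
SSE = 10.24 + 21.16 + 1.96 + 3.24 + 3.24 = 39.84

SSE = 39.84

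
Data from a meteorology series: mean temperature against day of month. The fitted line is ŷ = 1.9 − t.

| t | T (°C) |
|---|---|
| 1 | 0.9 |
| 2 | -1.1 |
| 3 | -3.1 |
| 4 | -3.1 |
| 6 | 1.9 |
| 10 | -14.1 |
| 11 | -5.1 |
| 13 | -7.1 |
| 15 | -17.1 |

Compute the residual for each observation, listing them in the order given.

t=1: ŷ = 1.9 − 1 = 0.9; r = 0.9 − 0.9 = 0
t=2: ŷ = 1.9 − 2 = -0.1; r = -1.1 − (-0.1) = -1
t=3: ŷ = 1.9 − 3 = -1.1; r = -3.1 − (-1.1) = -2
t=4: ŷ = 1.9 − 4 = -2.1; r = -3.1 − (-2.1) = -1
t=6: ŷ = 1.9 − 6 = -4.1; r = 1.9 − (-4.1) = 6
t=10: ŷ = 1.9 − 10 = -8.1; r = -14.1 − (-8.1) = -6
t=11: ŷ = 1.9 − 11 = -9.1; r = -5.1 − (-9.1) = 4
t=13: ŷ = 1.9 − 13 = -11.1; r = -7.1 − (-11.1) = 4
t=15: ŷ = 1.9 − 15 = -13.1; r = -17.1 − (-13.1) = -4

0, -1, -2, -1, 6, -6, 4, 4, -4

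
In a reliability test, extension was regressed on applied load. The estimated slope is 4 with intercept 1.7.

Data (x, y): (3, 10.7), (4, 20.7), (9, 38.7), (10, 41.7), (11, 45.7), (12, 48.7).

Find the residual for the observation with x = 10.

r = 0

ŷ = 1.7 + 4·10 = 41.7
r = 41.7 − 41.7 = 0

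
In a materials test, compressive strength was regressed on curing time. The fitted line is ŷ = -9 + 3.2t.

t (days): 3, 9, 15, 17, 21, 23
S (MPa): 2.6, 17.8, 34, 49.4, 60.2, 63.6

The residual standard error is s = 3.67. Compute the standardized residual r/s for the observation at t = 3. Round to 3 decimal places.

ŷ = -9 + 3.2·3 = 0.6
r = 2.6 − 0.6 = 2
r/s = 2 / 3.67 = 0.545

0.545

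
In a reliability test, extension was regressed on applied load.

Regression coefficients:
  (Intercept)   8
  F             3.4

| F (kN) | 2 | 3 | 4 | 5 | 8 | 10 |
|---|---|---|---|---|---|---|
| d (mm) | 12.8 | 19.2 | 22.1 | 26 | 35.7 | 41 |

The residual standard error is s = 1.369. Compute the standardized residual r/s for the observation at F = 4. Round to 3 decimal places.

d̂ = 8 + 3.4·4 = 21.6
r = 22.1 − 21.6 = 0.5
r/s = 0.5 / 1.369 = 0.365

0.365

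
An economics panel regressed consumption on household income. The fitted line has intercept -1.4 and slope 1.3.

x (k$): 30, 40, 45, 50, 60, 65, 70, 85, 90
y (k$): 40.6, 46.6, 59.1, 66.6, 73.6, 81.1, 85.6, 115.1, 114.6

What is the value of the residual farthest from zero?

x=30: ŷ = -1.4 + 1.3·30 = 37.6; r = 40.6 − 37.6 = 3
x=40: ŷ = -1.4 + 1.3·40 = 50.6; r = 46.6 − 50.6 = -4
x=45: ŷ = -1.4 + 1.3·45 = 57.1; r = 59.1 − 57.1 = 2
x=50: ŷ = -1.4 + 1.3·50 = 63.6; r = 66.6 − 63.6 = 3
x=60: ŷ = -1.4 + 1.3·60 = 76.6; r = 73.6 − 76.6 = -3
x=65: ŷ = -1.4 + 1.3·65 = 83.1; r = 81.1 − 83.1 = -2
x=70: ŷ = -1.4 + 1.3·70 = 89.6; r = 85.6 − 89.6 = -4
x=85: ŷ = -1.4 + 1.3·85 = 109.1; r = 115.1 − 109.1 = 6
x=90: ŷ = -1.4 + 1.3·90 = 115.6; r = 114.6 − 115.6 = -1
Largest |r| is 6 at x = 85, residual 6.

r = 6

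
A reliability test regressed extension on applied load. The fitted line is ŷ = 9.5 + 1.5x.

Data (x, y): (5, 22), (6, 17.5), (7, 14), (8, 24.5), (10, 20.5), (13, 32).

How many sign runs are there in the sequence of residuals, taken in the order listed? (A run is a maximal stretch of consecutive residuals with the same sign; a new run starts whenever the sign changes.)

x=5: ŷ = 9.5 + 1.5·5 = 17; r = 22 − 17 = 5
x=6: ŷ = 9.5 + 1.5·6 = 18.5; r = 17.5 − 18.5 = -1
x=7: ŷ = 9.5 + 1.5·7 = 20; r = 14 − 20 = -6
x=8: ŷ = 9.5 + 1.5·8 = 21.5; r = 24.5 − 21.5 = 3
x=10: ŷ = 9.5 + 1.5·10 = 24.5; r = 20.5 − 24.5 = -4
x=13: ŷ = 9.5 + 1.5·13 = 29; r = 32 − 29 = 3
Signs: + − − + − +
Runs: +×1, −×2, +×1, −×1, +×1 → 5

5 runs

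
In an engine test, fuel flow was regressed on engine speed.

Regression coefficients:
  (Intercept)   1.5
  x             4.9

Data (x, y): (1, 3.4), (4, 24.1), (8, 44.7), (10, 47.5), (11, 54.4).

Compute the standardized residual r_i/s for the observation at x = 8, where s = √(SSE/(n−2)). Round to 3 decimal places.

1.044

x=1: ŷ = 1.5 + 4.9·1 = 6.4; r = 3.4 − 6.4 = -3
x=4: ŷ = 1.5 + 4.9·4 = 21.1; r = 24.1 − 21.1 = 3
x=8: ŷ = 1.5 + 4.9·8 = 40.7; r = 44.7 − 40.7 = 4
x=10: ŷ = 1.5 + 4.9·10 = 50.5; r = 47.5 − 50.5 = -3
x=11: ŷ = 1.5 + 4.9·11 = 55.4; r = 54.4 − 55.4 = -1
SSE = 9 + 9 + 16 + 9 + 1 = 44
s = √(44/3) = 3.82971
r/s = 4 / 3.82971 = 1.044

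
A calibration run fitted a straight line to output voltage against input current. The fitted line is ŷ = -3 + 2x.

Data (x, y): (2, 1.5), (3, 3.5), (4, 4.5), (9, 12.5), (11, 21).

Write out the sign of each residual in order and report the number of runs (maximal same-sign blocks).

3 runs

x=2: ŷ = -3 + 2·2 = 1; r = 1.5 − 1 = 0.5
x=3: ŷ = -3 + 2·3 = 3; r = 3.5 − 3 = 0.5
x=4: ŷ = -3 + 2·4 = 5; r = 4.5 − 5 = -0.5
x=9: ŷ = -3 + 2·9 = 15; r = 12.5 − 15 = -2.5
x=11: ŷ = -3 + 2·11 = 19; r = 21 − 19 = 2
Signs: + + − − +
Runs: +×2, −×2, +×1 → 3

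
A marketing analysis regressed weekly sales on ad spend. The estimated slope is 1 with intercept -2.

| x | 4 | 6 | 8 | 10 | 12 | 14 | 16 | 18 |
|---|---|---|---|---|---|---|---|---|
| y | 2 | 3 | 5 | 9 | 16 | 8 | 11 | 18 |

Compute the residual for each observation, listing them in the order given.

0, -1, -1, 1, 6, -4, -3, 2

x=4: ŷ = -2 + 4 = 2; r = 2 − 2 = 0
x=6: ŷ = -2 + 6 = 4; r = 3 − 4 = -1
x=8: ŷ = -2 + 8 = 6; r = 5 − 6 = -1
x=10: ŷ = -2 + 10 = 8; r = 9 − 8 = 1
x=12: ŷ = -2 + 12 = 10; r = 16 − 10 = 6
x=14: ŷ = -2 + 14 = 12; r = 8 − 12 = -4
x=16: ŷ = -2 + 16 = 14; r = 11 − 14 = -3
x=18: ŷ = -2 + 18 = 16; r = 18 − 16 = 2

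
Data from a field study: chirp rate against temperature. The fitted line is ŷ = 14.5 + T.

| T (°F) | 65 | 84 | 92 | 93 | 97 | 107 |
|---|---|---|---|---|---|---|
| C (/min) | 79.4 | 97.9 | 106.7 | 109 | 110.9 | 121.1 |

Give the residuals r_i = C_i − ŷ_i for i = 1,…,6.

-0.1, -0.6, 0.2, 1.5, -0.6, -0.4

T=65: ŷ = 14.5 + 65 = 79.5; r = 79.4 − 79.5 = -0.1
T=84: ŷ = 14.5 + 84 = 98.5; r = 97.9 − 98.5 = -0.6
T=92: ŷ = 14.5 + 92 = 106.5; r = 106.7 − 106.5 = 0.2
T=93: ŷ = 14.5 + 93 = 107.5; r = 109 − 107.5 = 1.5
T=97: ŷ = 14.5 + 97 = 111.5; r = 110.9 − 111.5 = -0.6
T=107: ŷ = 14.5 + 107 = 121.5; r = 121.1 − 121.5 = -0.4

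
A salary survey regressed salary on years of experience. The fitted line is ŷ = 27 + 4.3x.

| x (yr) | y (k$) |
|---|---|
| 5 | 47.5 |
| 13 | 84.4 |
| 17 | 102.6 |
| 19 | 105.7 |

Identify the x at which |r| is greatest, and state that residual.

x=5: ŷ = 27 + 4.3·5 = 48.5; r = 47.5 − 48.5 = -1
x=13: ŷ = 27 + 4.3·13 = 82.9; r = 84.4 − 82.9 = 1.5
x=17: ŷ = 27 + 4.3·17 = 100.1; r = 102.6 − 100.1 = 2.5
x=19: ŷ = 27 + 4.3·19 = 108.7; r = 105.7 − 108.7 = -3
Largest |r| is 3 at x = 19, residual -3.

x = 19, r = -3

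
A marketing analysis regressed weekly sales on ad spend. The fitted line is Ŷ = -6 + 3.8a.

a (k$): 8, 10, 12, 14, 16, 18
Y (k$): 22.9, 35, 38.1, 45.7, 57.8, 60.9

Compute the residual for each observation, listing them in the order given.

a=8: Ŷ = -6 + 3.8·8 = 24.4; r = 22.9 − 24.4 = -1.5
a=10: Ŷ = -6 + 3.8·10 = 32; r = 35 − 32 = 3
a=12: Ŷ = -6 + 3.8·12 = 39.6; r = 38.1 − 39.6 = -1.5
a=14: Ŷ = -6 + 3.8·14 = 47.2; r = 45.7 − 47.2 = -1.5
a=16: Ŷ = -6 + 3.8·16 = 54.8; r = 57.8 − 54.8 = 3
a=18: Ŷ = -6 + 3.8·18 = 62.4; r = 60.9 − 62.4 = -1.5

-1.5, 3, -1.5, -1.5, 3, -1.5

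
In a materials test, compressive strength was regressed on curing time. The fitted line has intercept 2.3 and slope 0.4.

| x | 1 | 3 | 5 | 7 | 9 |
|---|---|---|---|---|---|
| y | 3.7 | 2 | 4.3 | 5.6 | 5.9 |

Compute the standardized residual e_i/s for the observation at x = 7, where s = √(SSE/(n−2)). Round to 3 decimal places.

0.463

x=1: ŷ = 2.3 + 0.4·1 = 2.7; e = 3.7 − 2.7 = 1
x=3: ŷ = 2.3 + 0.4·3 = 3.5; e = 2 − 3.5 = -1.5
x=5: ŷ = 2.3 + 0.4·5 = 4.3; e = 4.3 − 4.3 = 0
x=7: ŷ = 2.3 + 0.4·7 = 5.1; e = 5.6 − 5.1 = 0.5
x=9: ŷ = 2.3 + 0.4·9 = 5.9; e = 5.9 − 5.9 = 0
SSE = 1 + 2.25 + 0 + 0.25 + 0 = 3.5
s = √(3.5/3) = 1.08012
e/s = 0.5 / 1.08012 = 0.463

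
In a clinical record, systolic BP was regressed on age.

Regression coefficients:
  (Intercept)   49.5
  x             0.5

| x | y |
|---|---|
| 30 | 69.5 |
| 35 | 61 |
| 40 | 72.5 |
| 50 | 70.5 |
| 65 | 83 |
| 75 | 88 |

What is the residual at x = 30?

e = 5

ŷ = 49.5 + 0.5·30 = 64.5
e = 69.5 − 64.5 = 5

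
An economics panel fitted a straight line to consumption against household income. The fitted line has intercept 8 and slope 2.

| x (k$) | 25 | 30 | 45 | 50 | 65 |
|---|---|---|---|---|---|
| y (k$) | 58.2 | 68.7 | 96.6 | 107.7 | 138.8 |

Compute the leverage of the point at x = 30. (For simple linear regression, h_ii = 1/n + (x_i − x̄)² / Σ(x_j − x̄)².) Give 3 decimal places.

h = 0.364

x̄ = (25 + 30 + 45 + 50 + 65)/5 = 43
Σ(x − x̄)² = 324 + 169 + 4 + 49 + 484 = 1030
h = 1/5 + (-13)²/1030 = 0.2 + 0.164078 = 0.364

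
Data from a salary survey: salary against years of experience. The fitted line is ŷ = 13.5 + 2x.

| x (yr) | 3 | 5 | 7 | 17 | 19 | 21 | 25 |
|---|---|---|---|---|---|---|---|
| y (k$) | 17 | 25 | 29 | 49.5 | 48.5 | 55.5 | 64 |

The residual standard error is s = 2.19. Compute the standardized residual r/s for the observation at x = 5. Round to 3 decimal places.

ŷ = 13.5 + 2·5 = 23.5
r = 25 − 23.5 = 1.5
r/s = 1.5 / 2.19 = 0.685

0.685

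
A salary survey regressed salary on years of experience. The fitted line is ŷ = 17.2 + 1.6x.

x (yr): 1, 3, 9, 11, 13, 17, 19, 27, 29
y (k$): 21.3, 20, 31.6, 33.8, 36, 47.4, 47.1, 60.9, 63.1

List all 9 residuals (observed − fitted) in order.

2.5, -2, 0, -1, -2, 3, -0.5, 0.5, -0.5

x=1: ŷ = 17.2 + 1.6·1 = 18.8; e = 21.3 − 18.8 = 2.5
x=3: ŷ = 17.2 + 1.6·3 = 22; e = 20 − 22 = -2
x=9: ŷ = 17.2 + 1.6·9 = 31.6; e = 31.6 − 31.6 = 0
x=11: ŷ = 17.2 + 1.6·11 = 34.8; e = 33.8 − 34.8 = -1
x=13: ŷ = 17.2 + 1.6·13 = 38; e = 36 − 38 = -2
x=17: ŷ = 17.2 + 1.6·17 = 44.4; e = 47.4 − 44.4 = 3
x=19: ŷ = 17.2 + 1.6·19 = 47.6; e = 47.1 − 47.6 = -0.5
x=27: ŷ = 17.2 + 1.6·27 = 60.4; e = 60.9 − 60.4 = 0.5
x=29: ŷ = 17.2 + 1.6·29 = 63.6; e = 63.1 − 63.6 = -0.5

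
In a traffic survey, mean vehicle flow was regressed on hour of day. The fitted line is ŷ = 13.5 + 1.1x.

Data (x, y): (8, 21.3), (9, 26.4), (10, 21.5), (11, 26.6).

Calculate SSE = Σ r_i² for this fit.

SSE = 20

x=8: ŷ = 13.5 + 1.1·8 = 22.3; r = 21.3 − 22.3 = -1
x=9: ŷ = 13.5 + 1.1·9 = 23.4; r = 26.4 − 23.4 = 3
x=10: ŷ = 13.5 + 1.1·10 = 24.5; r = 21.5 − 24.5 = -3
x=11: ŷ = 13.5 + 1.1·11 = 25.6; r = 26.6 − 25.6 = 1
SSE = 1 + 9 + 9 + 1 = 20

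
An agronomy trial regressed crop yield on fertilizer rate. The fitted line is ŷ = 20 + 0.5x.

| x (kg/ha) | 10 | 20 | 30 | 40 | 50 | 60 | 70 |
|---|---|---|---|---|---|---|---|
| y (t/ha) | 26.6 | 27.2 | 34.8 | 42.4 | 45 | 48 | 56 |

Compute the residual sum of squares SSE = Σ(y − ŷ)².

SSE = 21.2

x=10: ŷ = 20 + 0.5·10 = 25; r = 26.6 − 25 = 1.6
x=20: ŷ = 20 + 0.5·20 = 30; r = 27.2 − 30 = -2.8
x=30: ŷ = 20 + 0.5·30 = 35; r = 34.8 − 35 = -0.2
x=40: ŷ = 20 + 0.5·40 = 40; r = 42.4 − 40 = 2.4
x=50: ŷ = 20 + 0.5·50 = 45; r = 45 − 45 = 0
x=60: ŷ = 20 + 0.5·60 = 50; r = 48 − 50 = -2
x=70: ŷ = 20 + 0.5·70 = 55; r = 56 − 55 = 1
SSE = 2.56 + 7.84 + 0.04 + 5.76 + 0 + 4 + 1 = 21.2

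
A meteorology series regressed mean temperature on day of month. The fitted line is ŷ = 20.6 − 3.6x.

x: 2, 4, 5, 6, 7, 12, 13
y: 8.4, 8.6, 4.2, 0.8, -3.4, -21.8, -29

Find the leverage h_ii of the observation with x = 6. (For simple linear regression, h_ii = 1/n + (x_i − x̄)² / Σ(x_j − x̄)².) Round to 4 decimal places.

h = 0.1529

x̄ = (2 + 4 + 5 + 6 + 7 + 12 + 13)/7 = 7
Σ(x − x̄)² = 25 + 9 + 4 + 1 + 0 + 25 + 36 = 100
h = 1/7 + (-1)²/100 = 0.142857 + 0.01 = 0.1529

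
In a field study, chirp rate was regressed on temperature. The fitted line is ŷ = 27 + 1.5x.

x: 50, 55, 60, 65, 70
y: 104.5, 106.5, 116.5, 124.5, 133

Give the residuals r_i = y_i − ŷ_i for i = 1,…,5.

2.5, -3, -0.5, 0, 1

x=50: ŷ = 27 + 1.5·50 = 102; r = 104.5 − 102 = 2.5
x=55: ŷ = 27 + 1.5·55 = 109.5; r = 106.5 − 109.5 = -3
x=60: ŷ = 27 + 1.5·60 = 117; r = 116.5 − 117 = -0.5
x=65: ŷ = 27 + 1.5·65 = 124.5; r = 124.5 − 124.5 = 0
x=70: ŷ = 27 + 1.5·70 = 132; r = 133 − 132 = 1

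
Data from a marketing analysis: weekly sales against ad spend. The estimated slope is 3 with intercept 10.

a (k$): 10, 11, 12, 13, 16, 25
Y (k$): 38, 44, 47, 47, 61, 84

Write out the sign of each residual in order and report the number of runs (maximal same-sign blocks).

5 runs

a=10: Ŷ = 10 + 3·10 = 40; e = 38 − 40 = -2
a=11: Ŷ = 10 + 3·11 = 43; e = 44 − 43 = 1
a=12: Ŷ = 10 + 3·12 = 46; e = 47 − 46 = 1
a=13: Ŷ = 10 + 3·13 = 49; e = 47 − 49 = -2
a=16: Ŷ = 10 + 3·16 = 58; e = 61 − 58 = 3
a=25: Ŷ = 10 + 3·25 = 85; e = 84 − 85 = -1
Signs: − + + − + −
Runs: −×1, +×2, −×1, +×1, −×1 → 5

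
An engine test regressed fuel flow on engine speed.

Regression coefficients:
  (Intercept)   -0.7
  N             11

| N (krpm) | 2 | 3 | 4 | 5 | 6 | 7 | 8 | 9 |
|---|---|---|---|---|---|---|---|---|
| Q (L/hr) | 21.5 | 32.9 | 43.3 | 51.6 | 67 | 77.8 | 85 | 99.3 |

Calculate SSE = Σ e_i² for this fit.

N=2: Q̂ = -0.7 + 11·2 = 21.3; e = 21.5 − 21.3 = 0.2
N=3: Q̂ = -0.7 + 11·3 = 32.3; e = 32.9 − 32.3 = 0.6
N=4: Q̂ = -0.7 + 11·4 = 43.3; e = 43.3 − 43.3 = 0
N=5: Q̂ = -0.7 + 11·5 = 54.3; e = 51.6 − 54.3 = -2.7
N=6: Q̂ = -0.7 + 11·6 = 65.3; e = 67 − 65.3 = 1.7
N=7: Q̂ = -0.7 + 11·7 = 76.3; e = 77.8 − 76.3 = 1.5
N=8: Q̂ = -0.7 + 11·8 = 87.3; e = 85 − 87.3 = -2.3
N=9: Q̂ = -0.7 + 11·9 = 98.3; e = 99.3 − 98.3 = 1
SSE = 0.04 + 0.36 + 0 + 7.29 + 2.89 + 2.25 + 5.29 + 1 = 19.12

SSE = 19.12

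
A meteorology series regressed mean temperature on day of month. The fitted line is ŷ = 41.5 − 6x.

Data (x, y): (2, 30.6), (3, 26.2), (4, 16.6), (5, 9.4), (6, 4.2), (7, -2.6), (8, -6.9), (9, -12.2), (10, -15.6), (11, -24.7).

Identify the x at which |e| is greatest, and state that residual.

x=2: ŷ = 41.5 − 6·2 = 29.5; e = 30.6 − 29.5 = 1.1
x=3: ŷ = 41.5 − 6·3 = 23.5; e = 26.2 − 23.5 = 2.7
x=4: ŷ = 41.5 − 6·4 = 17.5; e = 16.6 − 17.5 = -0.9
x=5: ŷ = 41.5 − 6·5 = 11.5; e = 9.4 − 11.5 = -2.1
x=6: ŷ = 41.5 − 6·6 = 5.5; e = 4.2 − 5.5 = -1.3
x=7: ŷ = 41.5 − 6·7 = -0.5; e = -2.6 − (-0.5) = -2.1
x=8: ŷ = 41.5 − 6·8 = -6.5; e = -6.9 − (-6.5) = -0.4
x=9: ŷ = 41.5 − 6·9 = -12.5; e = -12.2 − (-12.5) = 0.3
x=10: ŷ = 41.5 − 6·10 = -18.5; e = -15.6 − (-18.5) = 2.9
x=11: ŷ = 41.5 − 6·11 = -24.5; e = -24.7 − (-24.5) = -0.2
Largest |e| is 2.9 at x = 10, residual 2.9.

x = 10, e = 2.9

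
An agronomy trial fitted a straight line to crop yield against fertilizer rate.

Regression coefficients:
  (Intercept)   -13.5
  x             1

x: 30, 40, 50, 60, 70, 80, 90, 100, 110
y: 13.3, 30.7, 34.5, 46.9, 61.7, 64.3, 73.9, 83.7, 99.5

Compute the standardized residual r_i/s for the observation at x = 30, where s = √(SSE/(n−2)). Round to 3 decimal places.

x=30: ŷ = -13.5 + 30 = 16.5; r = 13.3 − 16.5 = -3.2
x=40: ŷ = -13.5 + 40 = 26.5; r = 30.7 − 26.5 = 4.2
x=50: ŷ = -13.5 + 50 = 36.5; r = 34.5 − 36.5 = -2
x=60: ŷ = -13.5 + 60 = 46.5; r = 46.9 − 46.5 = 0.4
x=70: ŷ = -13.5 + 70 = 56.5; r = 61.7 − 56.5 = 5.2
x=80: ŷ = -13.5 + 80 = 66.5; r = 64.3 − 66.5 = -2.2
x=90: ŷ = -13.5 + 90 = 76.5; r = 73.9 − 76.5 = -2.6
x=100: ŷ = -13.5 + 100 = 86.5; r = 83.7 − 86.5 = -2.8
x=110: ŷ = -13.5 + 110 = 96.5; r = 99.5 − 96.5 = 3
SSE = 10.24 + 17.64 + 4 + 0.16 + 27.04 + 4.84 + 6.76 + 7.84 + 9 = 87.52
s = √(87.52/7) = 3.53594
r/s = -3.2 / 3.53594 = -0.905

-0.905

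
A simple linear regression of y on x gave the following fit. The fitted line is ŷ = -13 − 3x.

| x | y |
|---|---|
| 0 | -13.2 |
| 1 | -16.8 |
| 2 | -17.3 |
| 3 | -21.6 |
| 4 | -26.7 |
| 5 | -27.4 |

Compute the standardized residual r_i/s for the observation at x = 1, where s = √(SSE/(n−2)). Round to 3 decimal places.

x=0: ŷ = -13 − 3·0 = -13; r = -13.2 − (-13) = -0.2
x=1: ŷ = -13 − 3·1 = -16; r = -16.8 − (-16) = -0.8
x=2: ŷ = -13 − 3·2 = -19; r = -17.3 − (-19) = 1.7
x=3: ŷ = -13 − 3·3 = -22; r = -21.6 − (-22) = 0.4
x=4: ŷ = -13 − 3·4 = -25; r = -26.7 − (-25) = -1.7
x=5: ŷ = -13 − 3·5 = -28; r = -27.4 − (-28) = 0.6
SSE = 0.04 + 0.64 + 2.89 + 0.16 + 2.89 + 0.36 = 6.98
s = √(6.98/4) = 1.32098
r/s = -0.8 / 1.32098 = -0.606

-0.606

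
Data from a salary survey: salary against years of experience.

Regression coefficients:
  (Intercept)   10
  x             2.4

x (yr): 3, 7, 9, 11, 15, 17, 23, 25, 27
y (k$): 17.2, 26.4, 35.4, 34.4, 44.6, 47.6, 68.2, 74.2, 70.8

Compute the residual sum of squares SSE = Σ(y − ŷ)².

SSE = 73.44

x=3: ŷ = 10 + 2.4·3 = 17.2; r = 17.2 − 17.2 = 0
x=7: ŷ = 10 + 2.4·7 = 26.8; r = 26.4 − 26.8 = -0.4
x=9: ŷ = 10 + 2.4·9 = 31.6; r = 35.4 − 31.6 = 3.8
x=11: ŷ = 10 + 2.4·11 = 36.4; r = 34.4 − 36.4 = -2
x=15: ŷ = 10 + 2.4·15 = 46; r = 44.6 − 46 = -1.4
x=17: ŷ = 10 + 2.4·17 = 50.8; r = 47.6 − 50.8 = -3.2
x=23: ŷ = 10 + 2.4·23 = 65.2; r = 68.2 − 65.2 = 3
x=25: ŷ = 10 + 2.4·25 = 70; r = 74.2 − 70 = 4.2
x=27: ŷ = 10 + 2.4·27 = 74.8; r = 70.8 − 74.8 = -4
SSE = 0 + 0.16 + 14.44 + 4 + 1.96 + 10.24 + 9 + 17.64 + 16 = 73.44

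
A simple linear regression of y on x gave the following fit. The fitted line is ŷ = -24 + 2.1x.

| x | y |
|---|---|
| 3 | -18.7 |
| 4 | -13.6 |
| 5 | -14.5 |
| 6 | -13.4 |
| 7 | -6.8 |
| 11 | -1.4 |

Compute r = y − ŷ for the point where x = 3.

r = -1

ŷ = -24 + 2.1·3 = -17.7
r = -18.7 − (-17.7) = -1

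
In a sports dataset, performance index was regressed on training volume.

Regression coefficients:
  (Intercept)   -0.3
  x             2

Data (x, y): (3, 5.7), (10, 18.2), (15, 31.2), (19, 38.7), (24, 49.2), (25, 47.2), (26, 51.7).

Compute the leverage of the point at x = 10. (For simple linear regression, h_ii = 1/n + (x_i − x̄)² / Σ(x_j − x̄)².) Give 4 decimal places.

h = 0.2667

x̄ = (3 + 10 + 15 + 19 + 24 + 25 + 26)/7 = 17.4286
Σ(x − x̄)² = 208.184 + 55.1837 + 5.89796 + 2.46939 + 43.1837 + 57.3265 + 73.4694 = 445.714
h = 1/7 + (-7.42857)²/445.714 = 0.142857 + 0.12381 = 0.2667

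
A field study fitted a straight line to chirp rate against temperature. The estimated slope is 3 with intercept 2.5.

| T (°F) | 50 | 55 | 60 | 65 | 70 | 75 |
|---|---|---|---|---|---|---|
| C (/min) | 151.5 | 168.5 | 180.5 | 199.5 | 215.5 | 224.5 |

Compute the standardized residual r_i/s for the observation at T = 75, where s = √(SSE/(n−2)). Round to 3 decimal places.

T=50: Ĉ = 2.5 + 3·50 = 152.5; r = 151.5 − 152.5 = -1
T=55: Ĉ = 2.5 + 3·55 = 167.5; r = 168.5 − 167.5 = 1
T=60: Ĉ = 2.5 + 3·60 = 182.5; r = 180.5 − 182.5 = -2
T=65: Ĉ = 2.5 + 3·65 = 197.5; r = 199.5 − 197.5 = 2
T=70: Ĉ = 2.5 + 3·70 = 212.5; r = 215.5 − 212.5 = 3
T=75: Ĉ = 2.5 + 3·75 = 227.5; r = 224.5 − 227.5 = -3
SSE = 1 + 1 + 4 + 4 + 9 + 9 = 28
s = √(28/4) = 2.64575
r/s = -3 / 2.64575 = -1.134

-1.134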